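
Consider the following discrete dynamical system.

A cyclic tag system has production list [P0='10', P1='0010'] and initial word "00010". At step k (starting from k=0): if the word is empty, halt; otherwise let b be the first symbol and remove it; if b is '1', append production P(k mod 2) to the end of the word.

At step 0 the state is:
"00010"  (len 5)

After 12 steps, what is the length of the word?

5

k=0  "00010"  (len 5)
k=1  "0010"  (len 4)
k=2  "010"  (len 3)
k=3  "10"  (len 2)
k=4  "00010"  (len 5)
k=5  "0010"  (len 4)
k=6  "010"  (len 3)
k=7  "10"  (len 2)
k=8  "00010"  (len 5)
k=9  "0010"  (len 4)
k=10  "010"  (len 3)
k=11  "10"  (len 2)
k=12  "00010"  (len 5)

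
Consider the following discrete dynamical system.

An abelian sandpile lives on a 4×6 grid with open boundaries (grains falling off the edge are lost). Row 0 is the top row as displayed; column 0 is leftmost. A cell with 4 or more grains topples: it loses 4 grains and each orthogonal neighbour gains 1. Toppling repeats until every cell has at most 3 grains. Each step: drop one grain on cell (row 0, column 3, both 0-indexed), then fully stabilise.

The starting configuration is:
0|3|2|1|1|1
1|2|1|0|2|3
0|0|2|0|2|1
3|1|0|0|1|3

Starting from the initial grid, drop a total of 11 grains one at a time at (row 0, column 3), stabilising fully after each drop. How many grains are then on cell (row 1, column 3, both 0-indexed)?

0) 0|3|2|1|1|1
1|2|1|0|2|3
0|0|2|0|2|1
3|1|0|0|1|3
1) 0|3|2|2|1|1
1|2|1|0|2|3
0|0|2|0|2|1
3|1|0|0|1|3
2) 0|3|2|3|1|1
1|2|1|0|2|3
0|0|2|0|2|1
3|1|0|0|1|3
3) 0|3|3|0|2|1
1|2|1|1|2|3
0|0|2|0|2|1
3|1|0|0|1|3
4) 0|3|3|1|2|1
1|2|1|1|2|3
0|0|2|0|2|1
3|1|0|0|1|3
5) 0|3|3|2|2|1
1|2|1|1|2|3
0|0|2|0|2|1
3|1|0|0|1|3
6) 0|3|3|3|2|1
1|2|1|1|2|3
0|0|2|0|2|1
3|1|0|0|1|3
7) 1|0|1|1|3|1
1|3|2|2|2|3
0|0|2|0|2|1
3|1|0|0|1|3
8) 1|0|1|2|3|1
1|3|2|2|2|3
0|0|2|0|2|1
3|1|0|0|1|3
9) 1|0|1|3|3|1
1|3|2|2|2|3
0|0|2|0|2|1
3|1|0|0|1|3
10) 1|0|2|1|0|2
1|3|2|3|3|3
0|0|2|0|2|1
3|1|0|0|1|3
11) 1|0|2|2|0|2
1|3|2|3|3|3
0|0|2|0|2|1
3|1|0|0|1|3

3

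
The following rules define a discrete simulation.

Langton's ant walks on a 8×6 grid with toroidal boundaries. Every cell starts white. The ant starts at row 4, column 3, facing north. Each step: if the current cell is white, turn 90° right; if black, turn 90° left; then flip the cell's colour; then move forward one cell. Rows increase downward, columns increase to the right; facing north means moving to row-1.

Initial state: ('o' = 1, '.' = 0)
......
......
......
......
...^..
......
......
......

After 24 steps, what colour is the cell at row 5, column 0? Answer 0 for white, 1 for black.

1

[0] ......
......
......
......
...^..
......
......
......
[1] ......
......
......
......
...o>.
......
......
......
[2] ......
......
......
......
...oo.
....v.
......
......
[3] ......
......
......
......
...oo.
...<o.
......
......
[4] ......
......
......
......
...^o.
...oo.
......
......
[5] ......
......
......
......
..<.o.
...oo.
......
......
[6] ......
......
......
..^...
..o.o.
...oo.
......
......
[7] ......
......
......
..o>..
..o.o.
...oo.
......
......
[8] ......
......
......
..oo..
..ovo.
...oo.
......
......
[9] ......
......
......
..oo..
..<oo.
...oo.
......
......
[10] ......
......
......
..oo..
...oo.
..voo.
......
......
[11] ......
......
......
..oo..
...oo.
.<ooo.
......
......
[12] ......
......
......
..oo..
.^.oo.
.oooo.
......
......
[13] ......
......
......
..oo..
.o>oo.
.oooo.
......
......
[14] ......
......
......
..oo..
.oooo.
.ovoo.
......
......
[15] ......
......
......
..oo..
.oooo.
.o.>o.
......
......
[16] ......
......
......
..oo..
.oo^o.
.o..o.
......
......
[17] ......
......
......
..oo..
.o<.o.
.o..o.
......
......
[18] ......
......
......
..oo..
.o..o.
.ov.o.
......
......
[19] ......
......
......
..oo..
.o..o.
.<o.o.
......
......
[20] ......
......
......
..oo..
.o..o.
..o.o.
.v....
......
[21] ......
......
......
..oo..
.o..o.
..o.o.
<o....
......
[22] ......
......
......
..oo..
.o..o.
^.o.o.
oo....
......
[23] ......
......
......
..oo..
.o..o.
o>o.o.
oo....
......
[24] ......
......
......
..oo..
.o..o.
ooo.o.
ov....
......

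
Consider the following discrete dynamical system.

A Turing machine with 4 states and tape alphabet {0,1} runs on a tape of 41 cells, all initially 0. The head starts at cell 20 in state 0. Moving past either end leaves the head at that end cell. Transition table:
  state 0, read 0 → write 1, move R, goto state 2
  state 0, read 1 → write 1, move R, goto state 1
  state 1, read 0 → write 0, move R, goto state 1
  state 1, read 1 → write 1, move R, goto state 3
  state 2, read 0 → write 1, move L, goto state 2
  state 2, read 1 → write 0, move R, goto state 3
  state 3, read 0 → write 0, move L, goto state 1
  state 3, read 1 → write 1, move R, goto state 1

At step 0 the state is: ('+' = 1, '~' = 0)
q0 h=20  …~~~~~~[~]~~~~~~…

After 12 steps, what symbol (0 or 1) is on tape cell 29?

0

[0] q0 h=20  …~~~~~~[~]~~~~~~…
[1] q2 h=21  …~~~~~+[~]~~~~~~…
[2] q2 h=20  …~~~~~~[+]+~~~~~…
[3] q3 h=21  …~~~~~~[+]~~~~~~…
[4] q1 h=22  …~~~~~+[~]~~~~~~…
[5] q1 h=23  …~~~~+~[~]~~~~~~…
[6] q1 h=24  …~~~+~~[~]~~~~~~…
[7] q1 h=25  …~~+~~~[~]~~~~~~…
[8] q1 h=26  …~+~~~~[~]~~~~~~…
[9] q1 h=27  …+~~~~~[~]~~~~~~…
[10] q1 h=28  …~~~~~~[~]~~~~~~…
[11] q1 h=29  …~~~~~~[~]~~~~~~…
[12] q1 h=30  …~~~~~~[~]~~~~~~…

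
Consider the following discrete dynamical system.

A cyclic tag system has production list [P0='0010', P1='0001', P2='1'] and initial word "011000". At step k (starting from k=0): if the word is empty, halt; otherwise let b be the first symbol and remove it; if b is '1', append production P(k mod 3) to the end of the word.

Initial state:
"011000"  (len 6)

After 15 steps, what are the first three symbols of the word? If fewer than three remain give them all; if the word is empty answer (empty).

gen 0: "011000"  (len 6)
gen 1: "11000"  (len 5)
gen 2: "10000001"  (len 8)
gen 3: "00000011"  (len 8)
gen 4: "0000011"  (len 7)
gen 5: "000011"  (len 6)
gen 6: "00011"  (len 5)
gen 7: "0011"  (len 4)
gen 8: "011"  (len 3)
gen 9: "11"  (len 2)
gen 10: "10010"  (len 5)
gen 11: "00100001"  (len 8)
gen 12: "0100001"  (len 7)
gen 13: "100001"  (len 6)
gen 14: "000010001"  (len 9)
gen 15: "00010001"  (len 8)

000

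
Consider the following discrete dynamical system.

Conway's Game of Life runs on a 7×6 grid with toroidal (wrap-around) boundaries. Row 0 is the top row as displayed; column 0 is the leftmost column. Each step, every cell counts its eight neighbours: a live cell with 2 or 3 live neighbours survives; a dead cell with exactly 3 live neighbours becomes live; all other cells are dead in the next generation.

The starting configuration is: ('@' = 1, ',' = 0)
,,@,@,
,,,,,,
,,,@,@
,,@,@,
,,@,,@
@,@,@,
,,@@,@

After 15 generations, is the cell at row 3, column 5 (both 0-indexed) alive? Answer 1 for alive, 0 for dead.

t=0: ,,@,@,
,,,,,,
,,,@,@
,,@,@,
,,@,,@
@,@,@,
,,@@,@
t=1: ,,@,@,
,,,@@,
,,,@@,
,,@,@@
,,@,@@
@,@,@,
,,@,,@
t=2: ,,@,@@
,,@,,@
,,@,,,
,,@,,,
@,@,,,
@,@,@,
,,@,@@
t=3: @@@,,,
,@@,@@
,@@@,,
,,@@,,
,,@,,@
@,@,@,
@,@,,,
t=4: ,,,,,,
,,,,@@
@,,,,,
,,,,@,
,,@,@@
@,@,,,
@,@,,,
t=5: ,,,,,@
,,,,,@
,,,,@,
,,,@@,
,@,,@@
@,@,,,
,,,,,,
t=6: ,,,,,,
,,,,@@
,,,@@@
,,,@,,
@@@,@@
@@,,,@
,,,,,,
t=7: ,,,,,,
,,,@,@
,,,@,@
,@,,,,
,,@@@,
,,@,@,
@,,,,,
t=8: ,,,,,,
,,,,,,
@,@,,,
,,,,,,
,@@,@,
,@@,@@
,,,,,,
t=9: ,,,,,,
,,,,,,
,,,,,,
,,@@,,
@@@,@@
@@@,@@
,,,,,,
t=10: ,,,,,,
,,,,,,
,,,,,,
@,@@@@
,,,,,,
,,@,@,
@@,,,@
t=11: @,,,,,
,,,,,,
,,,@@@
,,,@@@
,@@,,,
@@,,,@
@@,,,@
t=12: @@,,,@
,,,,@@
,,,@,@
@,,,,@
,@@@,,
,,,,,@
,,,,,,
t=13: @,,,@@
,,,,,,
,,,,,,
@@,@,@
,@@,@@
,,@,,,
,,,,,@
t=14: @,,,@@
,,,,,@
@,,,,,
,@,@,@
,,,,@@
@@@@@@
@,,,@@
t=15: ,,,,,,
,,,,@,
@,,,@@
,,,,,@
,,,,,,
,@@,,,
,,@,,,

1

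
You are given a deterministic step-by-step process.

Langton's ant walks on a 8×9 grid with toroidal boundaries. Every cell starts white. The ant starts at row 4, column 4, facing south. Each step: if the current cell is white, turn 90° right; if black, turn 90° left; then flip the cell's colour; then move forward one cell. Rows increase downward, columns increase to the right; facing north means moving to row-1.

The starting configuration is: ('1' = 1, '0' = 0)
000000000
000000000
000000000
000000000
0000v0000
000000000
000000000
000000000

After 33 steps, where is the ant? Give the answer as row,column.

2,5

step 0: 000000000
000000000
000000000
000000000
0000v0000
000000000
000000000
000000000
step 1: 000000000
000000000
000000000
000000000
000<10000
000000000
000000000
000000000
step 2: 000000000
000000000
000000000
000^00000
000110000
000000000
000000000
000000000
step 3: 000000000
000000000
000000000
0001>0000
000110000
000000000
000000000
000000000
step 4: 000000000
000000000
000000000
000110000
0001v0000
000000000
000000000
000000000
step 5: 000000000
000000000
000000000
000110000
00010>000
000000000
000000000
000000000
step 6: 000000000
000000000
000000000
000110000
000101000
00000v000
000000000
000000000
step 7: 000000000
000000000
000000000
000110000
000101000
0000<1000
000000000
000000000
step 8: 000000000
000000000
000000000
000110000
0001^1000
000011000
000000000
000000000
step 9: 000000000
000000000
000000000
000110000
00011>000
000011000
000000000
000000000
step 10: 000000000
000000000
000000000
00011^000
000110000
000011000
000000000
000000000
step 11: 000000000
000000000
000000000
000111>00
000110000
000011000
000000000
000000000
step 12: 000000000
000000000
000000000
000111100
000110v00
000011000
000000000
000000000
step 13: 000000000
000000000
000000000
000111100
00011<100
000011000
000000000
000000000
step 14: 000000000
000000000
000000000
00011^100
000111100
000011000
000000000
000000000
step 15: 000000000
000000000
000000000
0001<0100
000111100
000011000
000000000
000000000
step 16: 000000000
000000000
000000000
000100100
0001v1100
000011000
000000000
000000000
step 17: 000000000
000000000
000000000
000100100
00010>100
000011000
000000000
000000000
step 18: 000000000
000000000
000000000
00010^100
000100100
000011000
000000000
000000000
step 19: 000000000
000000000
000000000
000101>00
000100100
000011000
000000000
000000000
step 20: 000000000
000000000
000000^00
000101000
000100100
000011000
000000000
000000000
step 21: 000000000
000000000
0000001>0
000101000
000100100
000011000
000000000
000000000
step 22: 000000000
000000000
000000110
0001010v0
000100100
000011000
000000000
000000000
step 23: 000000000
000000000
000000110
000101<10
000100100
000011000
000000000
000000000
step 24: 000000000
000000000
000000^10
000101110
000100100
000011000
000000000
000000000
step 25: 000000000
000000000
00000<010
000101110
000100100
000011000
000000000
000000000
step 26: 000000000
00000^000
000001010
000101110
000100100
000011000
000000000
000000000
step 27: 000000000
000001>00
000001010
000101110
000100100
000011000
000000000
000000000
step 28: 000000000
000001100
000001v10
000101110
000100100
000011000
000000000
000000000
step 29: 000000000
000001100
00000<110
000101110
000100100
000011000
000000000
000000000
step 30: 000000000
000001100
000000110
00010v110
000100100
000011000
000000000
000000000
step 31: 000000000
000001100
000000110
000100>10
000100100
000011000
000000000
000000000
step 32: 000000000
000001100
000000^10
000100010
000100100
000011000
000000000
000000000
step 33: 000000000
000001100
00000<010
000100010
000100100
000011000
000000000
000000000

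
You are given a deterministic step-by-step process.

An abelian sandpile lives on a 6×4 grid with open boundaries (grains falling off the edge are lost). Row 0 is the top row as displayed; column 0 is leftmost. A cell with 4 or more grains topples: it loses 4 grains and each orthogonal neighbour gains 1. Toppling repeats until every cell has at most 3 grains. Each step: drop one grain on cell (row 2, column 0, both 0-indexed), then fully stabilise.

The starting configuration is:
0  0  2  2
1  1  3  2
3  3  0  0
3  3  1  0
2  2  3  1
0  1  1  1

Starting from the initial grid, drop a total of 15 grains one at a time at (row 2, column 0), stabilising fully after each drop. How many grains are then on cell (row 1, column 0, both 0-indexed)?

0

[0] 0  0  2  2
1  1  3  2
3  3  0  0
3  3  1  0
2  2  3  1
0  1  1  1
[1] 0  0  2  2
2  2  3  2
2  1  1  0
1  1  2  0
3  3  3  1
0  1  1  1
[2] 0  0  2  2
2  2  3  2
3  1  1  0
1  1  2  0
3  3  3  1
0  1  1  1
[3] 0  0  2  2
3  2  3  2
0  2  1  0
2  1  2  0
3  3  3  1
0  1  1  1
[4] 0  0  2  2
3  2  3  2
1  2  1  0
2  1  2  0
3  3  3  1
0  1  1  1
[5] 0  0  2  2
3  2  3  2
2  2  1  0
2  1  2  0
3  3  3  1
0  1  1  1
[6] 0  0  2  2
3  2  3  2
3  2  1  0
2  1  2  0
3  3  3  1
0  1  1  1
[7] 1  0  2  2
0  3  3  2
1  3  1  0
3  1  2  0
3  3  3  1
0  1  1  1
[8] 1  0  2  2
0  3  3  2
2  3  1  0
3  1  2  0
3  3  3  1
0  1  1  1
[9] 1  0  2  2
0  3  3  2
3  3  1  0
3  1  2  0
3  3  3  1
0  1  1  1
[10] 1  1  3  2
2  1  1  3
2  3  0  1
2  1  1  1
1  2  1  2
1  2  2  1
[11] 1  1  3  2
2  1  1  3
3  3  0  1
2  1  1  1
1  2  1  2
1  2  2  1
[12] 1  1  3  2
3  2  1  3
1  0  1  1
3  2  1  1
1  2  1  2
1  2  2  1
[13] 1  1  3  2
3  2  1  3
2  0  1  1
3  2  1  1
1  2  1  2
1  2  2  1
[14] 1  1  3  2
3  2  1  3
3  0  1  1
3  2  1  1
1  2  1  2
1  2  2  1
[15] 2  1  3  2
0  3  1  3
2  1  1  1
0  3  1  1
2  2  1  2
1  2  2  1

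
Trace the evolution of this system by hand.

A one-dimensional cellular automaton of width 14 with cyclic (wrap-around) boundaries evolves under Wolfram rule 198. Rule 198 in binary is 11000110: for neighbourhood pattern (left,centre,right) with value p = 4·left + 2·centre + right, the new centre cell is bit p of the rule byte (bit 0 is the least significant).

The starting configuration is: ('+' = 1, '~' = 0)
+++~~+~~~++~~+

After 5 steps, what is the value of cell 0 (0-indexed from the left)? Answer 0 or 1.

1

gen 0: +++~~+~~~++~~+
gen 1: +++~++~~+~+~+~
gen 2: ~++~~+~++~+~+~
gen 3: +~+~++~~+~+~+~
gen 4: +~+~~+~++~+~+~
gen 5: +~+~++~~+~+~+~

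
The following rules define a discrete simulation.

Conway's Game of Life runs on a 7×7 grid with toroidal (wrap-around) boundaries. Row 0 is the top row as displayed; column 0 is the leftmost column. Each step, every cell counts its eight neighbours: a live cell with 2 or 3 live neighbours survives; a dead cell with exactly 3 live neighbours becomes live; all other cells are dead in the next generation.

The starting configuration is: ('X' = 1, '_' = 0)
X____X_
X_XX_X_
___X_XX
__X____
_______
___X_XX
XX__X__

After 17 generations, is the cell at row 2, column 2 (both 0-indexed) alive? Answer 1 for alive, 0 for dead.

0

step 0: X____X_
X_XX_X_
___X_XX
__X____
_______
___X_XX
XX__X__
step 1: X_XX_X_
XXXX_X_
_X_X_XX
_______
_______
X___XXX
XX__X__
step 2: _____X_
_____X_
_X_X_XX
_______
_____XX
XX__XXX
__X____
step 3: _______
_____X_
____XXX
X___X__
____X__
XX__X__
XX__X__
step 4: _______
____XXX
____X_X
___XX_X
XX_XXX_
XX_XXX_
XX_____
step 5: X____XX
____X_X
X_____X
__X___X
_X_____
___X_X_
XXX_X_X
step 6: ___XX__
_______
X_____X
_X____X
__X____
___XXXX
_XXXX__
step 7: ____X__
_______
X_____X
_X____X
X_XXX_X
_X___X_
_______
step 8: _______
_______
X_____X
_XXX___
__XXX_X
XXXXXXX
_______
step 9: _______
_______
XXX____
_X__XXX
______X
XX____X
XXXXXXX
step 10: XXXXXXX
_X_____
XXX__XX
_XX__XX
_X_____
___XX__
__XXXX_
step 11: X_____X
_______
_____X_
_____X_
XX_XXX_
_____X_
X______
step 12: X_____X
______X
_______
_____X_
_____X_
XX___X_
X______
step 13: X_____X
X_____X
_______
_______
____XX_
XX_____
_______
step 14: X_____X
X_____X
_______
_______
_______
_______
_X____X
step 15: _X___X_
X_____X
_______
_______
_______
_______
______X
step 16: _____X_
X_____X
_______
_______
_______
_______
_______
step 17: ______X
______X
_______
_______
_______
_______
_______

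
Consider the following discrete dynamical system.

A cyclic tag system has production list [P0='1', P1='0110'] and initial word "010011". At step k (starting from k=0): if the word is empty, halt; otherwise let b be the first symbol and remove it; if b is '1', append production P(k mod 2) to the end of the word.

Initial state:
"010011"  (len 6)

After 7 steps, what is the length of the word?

gen 0: "010011"  (len 6)
gen 1: "10011"  (len 5)
gen 2: "00110110"  (len 8)
gen 3: "0110110"  (len 7)
gen 4: "110110"  (len 6)
gen 5: "101101"  (len 6)
gen 6: "011010110"  (len 9)
gen 7: "11010110"  (len 8)

8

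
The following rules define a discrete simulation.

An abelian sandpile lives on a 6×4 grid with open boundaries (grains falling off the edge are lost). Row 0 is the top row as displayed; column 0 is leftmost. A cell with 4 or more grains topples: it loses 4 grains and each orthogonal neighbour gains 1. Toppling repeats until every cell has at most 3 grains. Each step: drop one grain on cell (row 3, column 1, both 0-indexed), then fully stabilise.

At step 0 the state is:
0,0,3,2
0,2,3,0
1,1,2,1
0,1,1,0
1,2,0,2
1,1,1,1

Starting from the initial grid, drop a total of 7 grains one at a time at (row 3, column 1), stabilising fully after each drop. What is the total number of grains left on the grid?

step 0: 0,0,3,2
0,2,3,0
1,1,2,1
0,1,1,0
1,2,0,2
1,1,1,1
step 1: 0,0,3,2
0,2,3,0
1,1,2,1
0,2,1,0
1,2,0,2
1,1,1,1
step 2: 0,0,3,2
0,2,3,0
1,1,2,1
0,3,1,0
1,2,0,2
1,1,1,1
step 3: 0,0,3,2
0,2,3,0
1,2,2,1
1,0,2,0
1,3,0,2
1,1,1,1
step 4: 0,0,3,2
0,2,3,0
1,2,2,1
1,1,2,0
1,3,0,2
1,1,1,1
step 5: 0,0,3,2
0,2,3,0
1,2,2,1
1,2,2,0
1,3,0,2
1,1,1,1
step 6: 0,0,3,2
0,2,3,0
1,2,2,1
1,3,2,0
1,3,0,2
1,1,1,1
step 7: 0,0,3,2
0,2,3,0
1,3,2,1
2,1,3,0
2,0,1,2
1,2,1,1

33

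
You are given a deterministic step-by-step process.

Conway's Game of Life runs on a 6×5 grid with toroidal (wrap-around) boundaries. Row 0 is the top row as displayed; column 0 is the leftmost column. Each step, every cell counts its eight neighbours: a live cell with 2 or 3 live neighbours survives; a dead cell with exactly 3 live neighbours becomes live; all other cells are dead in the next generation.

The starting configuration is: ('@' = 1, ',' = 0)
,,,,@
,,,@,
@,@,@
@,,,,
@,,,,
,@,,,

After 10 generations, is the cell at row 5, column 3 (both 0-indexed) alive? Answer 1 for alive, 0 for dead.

1

step 0: ,,,,@
,,,@,
@,@,@
@,,,,
@,,,,
,@,,,
step 1: ,,,,,
@,,@,
@@,@@
@,,,,
@@,,,
@,,,,
step 2: ,,,,@
@@@@,
,@@@,
,,@,,
@@,,@
@@,,,
step 3: ,,,@@
@,,,,
@,,,@
,,,,@
,,@,@
,@,,,
step 4: @,,,@
@,,@,
@,,,@
,,,,@
@,,@,
@,@,@
step 5: ,,,,,
,@,@,
@,,@,
,,,@,
@@,@,
,,,,,
step 6: ,,,,,
,,@,@
,,,@,
@@,@,
,,@,@
,,,,,
step 7: ,,,,,
,,,@,
@@,@,
@@,@,
@@@@@
,,,,,
step 8: ,,,,,
,,@,@
@@,@,
,,,,,
,,,@,
@@@@@
step 9: ,,,,,
@@@@@
@@@@@
,,@,@
@@,@,
@@@@@
step 10: ,,,,,
,,,,,
,,,,,
,,,,,
,,,,,
,,,@,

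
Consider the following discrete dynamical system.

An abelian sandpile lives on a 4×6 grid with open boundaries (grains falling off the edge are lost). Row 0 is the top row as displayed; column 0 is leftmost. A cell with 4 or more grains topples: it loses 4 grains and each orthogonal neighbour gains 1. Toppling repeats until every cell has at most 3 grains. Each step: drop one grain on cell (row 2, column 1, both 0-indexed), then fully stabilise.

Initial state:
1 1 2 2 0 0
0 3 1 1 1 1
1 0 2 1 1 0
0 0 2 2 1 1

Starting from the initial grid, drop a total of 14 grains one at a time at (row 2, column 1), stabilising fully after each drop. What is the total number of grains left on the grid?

gen 0: 1 1 2 2 0 0
0 3 1 1 1 1
1 0 2 1 1 0
0 0 2 2 1 1
gen 1: 1 1 2 2 0 0
0 3 1 1 1 1
1 1 2 1 1 0
0 0 2 2 1 1
gen 2: 1 1 2 2 0 0
0 3 1 1 1 1
1 2 2 1 1 0
0 0 2 2 1 1
gen 3: 1 1 2 2 0 0
0 3 1 1 1 1
1 3 2 1 1 0
0 0 2 2 1 1
gen 4: 1 2 2 2 0 0
1 0 2 1 1 1
2 1 3 1 1 0
0 1 2 2 1 1
gen 5: 1 2 2 2 0 0
1 0 2 1 1 1
2 2 3 1 1 0
0 1 2 2 1 1
gen 6: 1 2 2 2 0 0
1 0 2 1 1 1
2 3 3 1 1 0
0 1 2 2 1 1
gen 7: 1 2 2 2 0 0
1 1 3 1 1 1
3 1 0 2 1 0
0 2 3 2 1 1
gen 8: 1 2 2 2 0 0
1 1 3 1 1 1
3 2 0 2 1 0
0 2 3 2 1 1
gen 9: 1 2 2 2 0 0
1 1 3 1 1 1
3 3 0 2 1 0
0 2 3 2 1 1
gen 10: 1 2 2 2 0 0
2 2 3 1 1 1
0 1 1 2 1 0
1 3 3 2 1 1
gen 11: 1 2 2 2 0 0
2 2 3 1 1 1
0 2 1 2 1 0
1 3 3 2 1 1
gen 12: 1 2 2 2 0 0
2 2 3 1 1 1
0 3 1 2 1 0
1 3 3 2 1 1
gen 13: 1 2 2 2 0 0
2 3 3 1 1 1
1 1 3 2 1 0
2 1 0 3 1 1
gen 14: 1 2 2 2 0 0
2 3 3 1 1 1
1 2 3 2 1 0
2 1 0 3 1 1

35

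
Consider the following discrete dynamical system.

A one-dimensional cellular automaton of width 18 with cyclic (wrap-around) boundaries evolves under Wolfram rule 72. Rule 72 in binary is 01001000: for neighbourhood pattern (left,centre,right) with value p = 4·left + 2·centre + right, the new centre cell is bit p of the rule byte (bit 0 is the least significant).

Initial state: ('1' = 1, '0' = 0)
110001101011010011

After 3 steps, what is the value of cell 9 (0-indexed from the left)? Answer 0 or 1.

0

k=0  110001101011010011
k=1  010001100011000010
k=2  000001100011000000
k=3  000001100011000000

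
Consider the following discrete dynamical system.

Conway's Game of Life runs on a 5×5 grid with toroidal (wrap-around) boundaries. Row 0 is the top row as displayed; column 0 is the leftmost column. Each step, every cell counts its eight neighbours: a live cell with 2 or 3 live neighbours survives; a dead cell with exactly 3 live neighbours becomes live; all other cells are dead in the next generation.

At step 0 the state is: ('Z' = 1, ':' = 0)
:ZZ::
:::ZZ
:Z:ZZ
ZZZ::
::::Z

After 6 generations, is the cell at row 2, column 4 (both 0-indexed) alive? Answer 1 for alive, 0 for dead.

0) :ZZ::
:::ZZ
:Z:ZZ
ZZZ::
::::Z
1) Z:Z:Z
:Z::Z
:Z:::
:ZZ::
:::Z:
2) ZZZ:Z
:ZZZZ
:Z:::
:ZZ::
Z::ZZ
3) :::::
::::Z
:::::
:ZZZZ
:::::
4) :::::
:::::
Z:Z:Z
::ZZ:
::ZZ:
5) :::::
:::::
:ZZ:Z
:::::
::ZZ:
6) :::::
:::::
:::::
:Z:::
:::::

0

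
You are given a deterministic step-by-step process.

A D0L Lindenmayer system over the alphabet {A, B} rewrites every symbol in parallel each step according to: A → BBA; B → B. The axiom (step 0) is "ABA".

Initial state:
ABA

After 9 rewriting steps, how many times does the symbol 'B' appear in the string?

37

[0] ABA
[1] BBABBBA
[2] BBBBABBBBBA
[3] BBBBBBABBBBBBBA
[4] BBBBBBBBABBBBBBBBBA
[5] BBBBBBBBBBABBBBBBBBBBBA
[6] BBBBBBBBBBBBABBBBBBBBBBBBBA
[7] BBBBBBBBBBBBBBABBBBBBBBBBBBBBBA
[8] BBBBBBBBBBBBBBBBABBBBBBBBBBBBBBBBBA
[9] BBBBBBBBBBBBBBBBBBABBBBBBBBBBBBBBBBBBBA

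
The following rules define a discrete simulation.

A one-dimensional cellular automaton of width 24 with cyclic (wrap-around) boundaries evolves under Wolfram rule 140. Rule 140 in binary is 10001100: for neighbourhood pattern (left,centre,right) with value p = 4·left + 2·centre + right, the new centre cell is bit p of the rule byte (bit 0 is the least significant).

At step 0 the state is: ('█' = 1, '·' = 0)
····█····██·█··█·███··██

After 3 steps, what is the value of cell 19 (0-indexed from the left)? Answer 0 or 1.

k=0  ····█····██·█··█·███··██
k=1  ····█····█··█··█·██···█·
k=2  ····█····█··█··█·█····█·
k=3  ····█····█··█··█·█····█·

0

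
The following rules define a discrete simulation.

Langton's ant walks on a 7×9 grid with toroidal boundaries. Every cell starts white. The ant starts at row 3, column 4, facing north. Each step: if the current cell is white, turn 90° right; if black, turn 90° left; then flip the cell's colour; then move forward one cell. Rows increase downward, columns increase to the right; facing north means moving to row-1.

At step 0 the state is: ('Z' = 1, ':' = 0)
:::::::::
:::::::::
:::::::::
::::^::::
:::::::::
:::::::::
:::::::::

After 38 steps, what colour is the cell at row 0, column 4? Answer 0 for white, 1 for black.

1

gen 0: :::::::::
:::::::::
:::::::::
::::^::::
:::::::::
:::::::::
:::::::::
gen 1: :::::::::
:::::::::
:::::::::
::::Z>:::
:::::::::
:::::::::
:::::::::
gen 2: :::::::::
:::::::::
:::::::::
::::ZZ:::
:::::v:::
:::::::::
:::::::::
gen 3: :::::::::
:::::::::
:::::::::
::::ZZ:::
::::<Z:::
:::::::::
:::::::::
gen 4: :::::::::
:::::::::
:::::::::
::::^Z:::
::::ZZ:::
:::::::::
:::::::::
gen 5: :::::::::
:::::::::
:::::::::
:::<:Z:::
::::ZZ:::
:::::::::
:::::::::
gen 6: :::::::::
:::::::::
:::^:::::
:::Z:Z:::
::::ZZ:::
:::::::::
:::::::::
gen 7: :::::::::
:::::::::
:::Z>::::
:::Z:Z:::
::::ZZ:::
:::::::::
:::::::::
gen 8: :::::::::
:::::::::
:::ZZ::::
:::ZvZ:::
::::ZZ:::
:::::::::
:::::::::
gen 9: :::::::::
:::::::::
:::ZZ::::
:::<ZZ:::
::::ZZ:::
:::::::::
:::::::::
gen 10: :::::::::
:::::::::
:::ZZ::::
::::ZZ:::
:::vZZ:::
:::::::::
:::::::::
gen 11: :::::::::
:::::::::
:::ZZ::::
::::ZZ:::
::<ZZZ:::
:::::::::
:::::::::
gen 12: :::::::::
:::::::::
:::ZZ::::
::^:ZZ:::
::ZZZZ:::
:::::::::
:::::::::
gen 13: :::::::::
:::::::::
:::ZZ::::
::Z>ZZ:::
::ZZZZ:::
:::::::::
:::::::::
gen 14: :::::::::
:::::::::
:::ZZ::::
::ZZZZ:::
::ZvZZ:::
:::::::::
:::::::::
gen 15: :::::::::
:::::::::
:::ZZ::::
::ZZZZ:::
::Z:>Z:::
:::::::::
:::::::::
gen 16: :::::::::
:::::::::
:::ZZ::::
::ZZ^Z:::
::Z::Z:::
:::::::::
:::::::::
gen 17: :::::::::
:::::::::
:::ZZ::::
::Z<:Z:::
::Z::Z:::
:::::::::
:::::::::
gen 18: :::::::::
:::::::::
:::ZZ::::
::Z::Z:::
::Zv:Z:::
:::::::::
:::::::::
gen 19: :::::::::
:::::::::
:::ZZ::::
::Z::Z:::
::<Z:Z:::
:::::::::
:::::::::
gen 20: :::::::::
:::::::::
:::ZZ::::
::Z::Z:::
:::Z:Z:::
::v::::::
:::::::::
gen 21: :::::::::
:::::::::
:::ZZ::::
::Z::Z:::
:::Z:Z:::
:<Z::::::
:::::::::
gen 22: :::::::::
:::::::::
:::ZZ::::
::Z::Z:::
:^:Z:Z:::
:ZZ::::::
:::::::::
gen 23: :::::::::
:::::::::
:::ZZ::::
::Z::Z:::
:Z>Z:Z:::
:ZZ::::::
:::::::::
gen 24: :::::::::
:::::::::
:::ZZ::::
::Z::Z:::
:ZZZ:Z:::
:Zv::::::
:::::::::
gen 25: :::::::::
:::::::::
:::ZZ::::
::Z::Z:::
:ZZZ:Z:::
:Z:>:::::
:::::::::
gen 26: :::::::::
:::::::::
:::ZZ::::
::Z::Z:::
:ZZZ:Z:::
:Z:Z:::::
:::v:::::
gen 27: :::::::::
:::::::::
:::ZZ::::
::Z::Z:::
:ZZZ:Z:::
:Z:Z:::::
::<Z:::::
gen 28: :::::::::
:::::::::
:::ZZ::::
::Z::Z:::
:ZZZ:Z:::
:Z^Z:::::
::ZZ:::::
gen 29: :::::::::
:::::::::
:::ZZ::::
::Z::Z:::
:ZZZ:Z:::
:ZZ>:::::
::ZZ:::::
gen 30: :::::::::
:::::::::
:::ZZ::::
::Z::Z:::
:ZZ^:Z:::
:ZZ::::::
::ZZ:::::
gen 31: :::::::::
:::::::::
:::ZZ::::
::Z::Z:::
:Z<::Z:::
:ZZ::::::
::ZZ:::::
gen 32: :::::::::
:::::::::
:::ZZ::::
::Z::Z:::
:Z:::Z:::
:Zv::::::
::ZZ:::::
gen 33: :::::::::
:::::::::
:::ZZ::::
::Z::Z:::
:Z:::Z:::
:Z:>:::::
::ZZ:::::
gen 34: :::::::::
:::::::::
:::ZZ::::
::Z::Z:::
:Z:::Z:::
:Z:Z:::::
::Zv:::::
gen 35: :::::::::
:::::::::
:::ZZ::::
::Z::Z:::
:Z:::Z:::
:Z:Z:::::
::Z:>::::
gen 36: ::::v::::
:::::::::
:::ZZ::::
::Z::Z:::
:Z:::Z:::
:Z:Z:::::
::Z:Z::::
gen 37: :::<Z::::
:::::::::
:::ZZ::::
::Z::Z:::
:Z:::Z:::
:Z:Z:::::
::Z:Z::::
gen 38: :::ZZ::::
:::::::::
:::ZZ::::
::Z::Z:::
:Z:::Z:::
:Z:Z:::::
::Z^Z::::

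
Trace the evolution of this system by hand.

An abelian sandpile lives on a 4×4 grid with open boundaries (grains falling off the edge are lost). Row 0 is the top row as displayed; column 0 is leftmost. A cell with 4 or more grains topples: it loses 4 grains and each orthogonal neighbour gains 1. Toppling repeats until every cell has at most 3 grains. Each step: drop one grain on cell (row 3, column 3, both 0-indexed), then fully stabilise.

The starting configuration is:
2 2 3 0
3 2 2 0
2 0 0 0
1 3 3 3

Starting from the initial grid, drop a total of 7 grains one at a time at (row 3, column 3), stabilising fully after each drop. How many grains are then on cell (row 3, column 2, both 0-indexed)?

2

0) 2 2 3 0
3 2 2 0
2 0 0 0
1 3 3 3
1) 2 2 3 0
3 2 2 0
2 1 1 1
2 0 1 1
2) 2 2 3 0
3 2 2 0
2 1 1 1
2 0 1 2
3) 2 2 3 0
3 2 2 0
2 1 1 1
2 0 1 3
4) 2 2 3 0
3 2 2 0
2 1 1 2
2 0 2 0
5) 2 2 3 0
3 2 2 0
2 1 1 2
2 0 2 1
6) 2 2 3 0
3 2 2 0
2 1 1 2
2 0 2 2
7) 2 2 3 0
3 2 2 0
2 1 1 2
2 0 2 3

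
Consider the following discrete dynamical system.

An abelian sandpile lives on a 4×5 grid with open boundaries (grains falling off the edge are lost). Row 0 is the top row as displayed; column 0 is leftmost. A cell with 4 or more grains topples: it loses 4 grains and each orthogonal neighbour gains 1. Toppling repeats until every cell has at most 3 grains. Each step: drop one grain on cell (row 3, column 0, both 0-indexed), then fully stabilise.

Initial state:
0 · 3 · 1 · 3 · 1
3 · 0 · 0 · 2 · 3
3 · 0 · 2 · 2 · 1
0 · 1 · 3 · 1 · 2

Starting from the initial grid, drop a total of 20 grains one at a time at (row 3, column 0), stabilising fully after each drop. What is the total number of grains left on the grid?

36

gen 0: 0 · 3 · 1 · 3 · 1
3 · 0 · 0 · 2 · 3
3 · 0 · 2 · 2 · 1
0 · 1 · 3 · 1 · 2
gen 1: 0 · 3 · 1 · 3 · 1
3 · 0 · 0 · 2 · 3
3 · 0 · 2 · 2 · 1
1 · 1 · 3 · 1 · 2
gen 2: 0 · 3 · 1 · 3 · 1
3 · 0 · 0 · 2 · 3
3 · 0 · 2 · 2 · 1
2 · 1 · 3 · 1 · 2
gen 3: 0 · 3 · 1 · 3 · 1
3 · 0 · 0 · 2 · 3
3 · 0 · 2 · 2 · 1
3 · 1 · 3 · 1 · 2
gen 4: 1 · 3 · 1 · 3 · 1
0 · 1 · 0 · 2 · 3
1 · 1 · 2 · 2 · 1
1 · 2 · 3 · 1 · 2
gen 5: 1 · 3 · 1 · 3 · 1
0 · 1 · 0 · 2 · 3
1 · 1 · 2 · 2 · 1
2 · 2 · 3 · 1 · 2
gen 6: 1 · 3 · 1 · 3 · 1
0 · 1 · 0 · 2 · 3
1 · 1 · 2 · 2 · 1
3 · 2 · 3 · 1 · 2
gen 7: 1 · 3 · 1 · 3 · 1
0 · 1 · 0 · 2 · 3
2 · 1 · 2 · 2 · 1
0 · 3 · 3 · 1 · 2
gen 8: 1 · 3 · 1 · 3 · 1
0 · 1 · 0 · 2 · 3
2 · 1 · 2 · 2 · 1
1 · 3 · 3 · 1 · 2
gen 9: 1 · 3 · 1 · 3 · 1
0 · 1 · 0 · 2 · 3
2 · 1 · 2 · 2 · 1
2 · 3 · 3 · 1 · 2
gen 10: 1 · 3 · 1 · 3 · 1
0 · 1 · 0 · 2 · 3
2 · 1 · 2 · 2 · 1
3 · 3 · 3 · 1 · 2
gen 11: 1 · 3 · 1 · 3 · 1
0 · 1 · 0 · 2 · 3
3 · 2 · 3 · 2 · 1
1 · 1 · 0 · 2 · 2
gen 12: 1 · 3 · 1 · 3 · 1
0 · 1 · 0 · 2 · 3
3 · 2 · 3 · 2 · 1
2 · 1 · 0 · 2 · 2
gen 13: 1 · 3 · 1 · 3 · 1
0 · 1 · 0 · 2 · 3
3 · 2 · 3 · 2 · 1
3 · 1 · 0 · 2 · 2
gen 14: 1 · 3 · 1 · 3 · 1
1 · 1 · 0 · 2 · 3
0 · 3 · 3 · 2 · 1
1 · 2 · 0 · 2 · 2
gen 15: 1 · 3 · 1 · 3 · 1
1 · 1 · 0 · 2 · 3
0 · 3 · 3 · 2 · 1
2 · 2 · 0 · 2 · 2
gen 16: 1 · 3 · 1 · 3 · 1
1 · 1 · 0 · 2 · 3
0 · 3 · 3 · 2 · 1
3 · 2 · 0 · 2 · 2
gen 17: 1 · 3 · 1 · 3 · 1
1 · 1 · 0 · 2 · 3
1 · 3 · 3 · 2 · 1
0 · 3 · 0 · 2 · 2
gen 18: 1 · 3 · 1 · 3 · 1
1 · 1 · 0 · 2 · 3
1 · 3 · 3 · 2 · 1
1 · 3 · 0 · 2 · 2
gen 19: 1 · 3 · 1 · 3 · 1
1 · 1 · 0 · 2 · 3
1 · 3 · 3 · 2 · 1
2 · 3 · 0 · 2 · 2
gen 20: 1 · 3 · 1 · 3 · 1
1 · 1 · 0 · 2 · 3
1 · 3 · 3 · 2 · 1
3 · 3 · 0 · 2 · 2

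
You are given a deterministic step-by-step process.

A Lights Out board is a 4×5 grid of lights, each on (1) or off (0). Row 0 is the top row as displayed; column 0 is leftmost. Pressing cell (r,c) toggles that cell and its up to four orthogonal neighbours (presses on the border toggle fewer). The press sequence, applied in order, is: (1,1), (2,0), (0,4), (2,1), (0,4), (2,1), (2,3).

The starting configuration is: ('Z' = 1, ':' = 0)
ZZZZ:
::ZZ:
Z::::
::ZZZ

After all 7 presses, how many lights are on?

[0] ZZZZ:
::ZZ:
Z::::
::ZZZ
[1] Z:ZZ:
ZZ:Z:
ZZ:::
::ZZZ
[2] Z:ZZ:
:Z:Z:
:::::
Z:ZZZ
[3] Z:Z:Z
:Z:ZZ
:::::
Z:ZZZ
[4] Z:Z:Z
:::ZZ
ZZZ::
ZZZZZ
[5] Z:ZZ:
:::Z:
ZZZ::
ZZZZZ
[6] Z:ZZ:
:Z:Z:
:::::
Z:ZZZ
[7] Z:ZZ:
:Z:::
::ZZZ
Z:Z:Z

10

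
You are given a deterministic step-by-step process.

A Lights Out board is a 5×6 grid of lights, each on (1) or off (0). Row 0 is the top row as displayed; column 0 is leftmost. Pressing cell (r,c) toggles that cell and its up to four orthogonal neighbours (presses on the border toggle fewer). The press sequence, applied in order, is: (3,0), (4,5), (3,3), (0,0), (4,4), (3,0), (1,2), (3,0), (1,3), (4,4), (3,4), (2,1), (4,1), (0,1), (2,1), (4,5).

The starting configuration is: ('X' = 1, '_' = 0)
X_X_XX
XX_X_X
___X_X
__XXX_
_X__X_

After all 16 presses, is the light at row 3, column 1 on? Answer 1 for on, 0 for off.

0

gen 0: X_X_XX
XX_X_X
___X_X
__XXX_
_X__X_
gen 1: X_X_XX
XX_X_X
X__X_X
XXXXX_
XX__X_
gen 2: X_X_XX
XX_X_X
X__X_X
XXXXXX
XX___X
gen 3: X_X_XX
XX_X_X
X____X
XX___X
XX_X_X
gen 4: _XX_XX
_X_X_X
X____X
XX___X
XX_X_X
gen 5: _XX_XX
_X_X_X
X____X
XX__XX
XX__X_
gen 6: _XX_XX
_X_X_X
_____X
____XX
_X__X_
gen 7: _X__XX
__X__X
__X__X
____XX
_X__X_
gen 8: _X__XX
__X__X
X_X__X
XX__XX
XX__X_
gen 9: _X_XXX
___XXX
X_XX_X
XX__XX
XX__X_
gen 10: _X_XXX
___XXX
X_XX_X
XX___X
XX_X_X
gen 11: _X_XXX
___XXX
X_XXXX
XX_XX_
XX_XXX
gen 12: _X_XXX
_X_XXX
_X_XXX
X__XX_
XX_XXX
gen 13: _X_XXX
_X_XXX
_X_XXX
XX_XX_
__XXXX
gen 14: X_XXXX
___XXX
_X_XXX
XX_XX_
__XXXX
gen 15: X_XXXX
_X_XXX
X_XXXX
X__XX_
__XXXX
gen 16: X_XXXX
_X_XXX
X_XXXX
X__XXX
__XX__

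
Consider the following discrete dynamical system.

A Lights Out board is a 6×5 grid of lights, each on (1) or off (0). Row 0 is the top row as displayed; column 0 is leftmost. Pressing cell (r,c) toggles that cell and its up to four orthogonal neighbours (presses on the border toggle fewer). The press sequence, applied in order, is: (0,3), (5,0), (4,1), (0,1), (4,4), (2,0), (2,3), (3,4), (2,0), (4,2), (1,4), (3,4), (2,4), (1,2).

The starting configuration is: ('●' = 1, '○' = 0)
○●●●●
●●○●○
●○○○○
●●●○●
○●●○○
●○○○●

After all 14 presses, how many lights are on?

[0] ○●●●●
●●○●○
●○○○○
●●●○●
○●●○○
●○○○●
[1] ○●○○○
●●○○○
●○○○○
●●●○●
○●●○○
●○○○●
[2] ○●○○○
●●○○○
●○○○○
●●●○●
●●●○○
○●○○●
[3] ○●○○○
●●○○○
●○○○○
●○●○●
○○○○○
○○○○●
[4] ●○●○○
●○○○○
●○○○○
●○●○●
○○○○○
○○○○●
[5] ●○●○○
●○○○○
●○○○○
●○●○○
○○○●●
○○○○○
[6] ●○●○○
○○○○○
○●○○○
○○●○○
○○○●●
○○○○○
[7] ●○●○○
○○○●○
○●●●●
○○●●○
○○○●●
○○○○○
[8] ●○●○○
○○○●○
○●●●○
○○●○●
○○○●○
○○○○○
[9] ●○●○○
●○○●○
●○●●○
●○●○●
○○○●○
○○○○○
[10] ●○●○○
●○○●○
●○●●○
●○○○●
○●●○○
○○●○○
[11] ●○●○●
●○○○●
●○●●●
●○○○●
○●●○○
○○●○○
[12] ●○●○●
●○○○●
●○●●○
●○○●○
○●●○●
○○●○○
[13] ●○●○●
●○○○○
●○●○●
●○○●●
○●●○●
○○●○○
[14] ●○○○●
●●●●○
●○○○●
●○○●●
○●●○●
○○●○○

15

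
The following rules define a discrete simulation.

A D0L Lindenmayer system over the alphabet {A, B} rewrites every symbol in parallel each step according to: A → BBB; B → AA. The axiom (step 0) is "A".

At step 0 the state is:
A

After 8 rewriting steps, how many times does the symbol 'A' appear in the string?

1296

k=0  A
k=1  BBB
k=2  AAAAAA
k=3  BBBBBBBBBBBBBBBBBB
k=4  AAAAAAAAAAAAAAAAAAAAAAAAAAAAAAAAAAAA
k=5  BBBBBBBBBBBBBBBBBBBBBBBBBBBBBBBBBBBBBBBBBBBBBBBBBBBBBBBBBBBBBBBBBBBBBBBBBBBBBBBBBBBBBBBBBBBBBBBBBBBBBBBBBBBB
k=6  AAAAAAAAAAAAAAAAAAAAAAAAAAAAAAAAAAAAAAAAAAAAAAAAAAAAAAAAAA…AAAAAAAAAAAAAAAAAAAAAAAAAAAAAAAAAAAAAAAAAAAAAAAAAAAAAAAAAA  (len 216)
k=7  BBBBBBBBBBBBBBBBBBBBBBBBBBBBBBBBBBBBBBBBBBBBBBBBBBBBBBBBBB…BBBBBBBBBBBBBBBBBBBBBBBBBBBBBBBBBBBBBBBBBBBBBBBBBBBBBBBBBB  (len 648)
k=8  AAAAAAAAAAAAAAAAAAAAAAAAAAAAAAAAAAAAAAAAAAAAAAAAAAAAAAAAAA…AAAAAAAAAAAAAAAAAAAAAAAAAAAAAAAAAAAAAAAAAAAAAAAAAAAAAAAAAA  (len 1296)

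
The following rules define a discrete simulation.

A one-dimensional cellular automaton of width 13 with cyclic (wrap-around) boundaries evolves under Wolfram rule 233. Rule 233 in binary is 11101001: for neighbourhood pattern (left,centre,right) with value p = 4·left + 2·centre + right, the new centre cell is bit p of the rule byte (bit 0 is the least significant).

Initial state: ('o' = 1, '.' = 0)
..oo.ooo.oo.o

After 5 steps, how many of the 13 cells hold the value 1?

step 0: ..oo.ooo.oo.o
step 1: ..oooooooooo.
step 2: o.oooooooooo.
step 3: .oooooooooooo
step 4: ooooooooooooo
step 5: ooooooooooooo

13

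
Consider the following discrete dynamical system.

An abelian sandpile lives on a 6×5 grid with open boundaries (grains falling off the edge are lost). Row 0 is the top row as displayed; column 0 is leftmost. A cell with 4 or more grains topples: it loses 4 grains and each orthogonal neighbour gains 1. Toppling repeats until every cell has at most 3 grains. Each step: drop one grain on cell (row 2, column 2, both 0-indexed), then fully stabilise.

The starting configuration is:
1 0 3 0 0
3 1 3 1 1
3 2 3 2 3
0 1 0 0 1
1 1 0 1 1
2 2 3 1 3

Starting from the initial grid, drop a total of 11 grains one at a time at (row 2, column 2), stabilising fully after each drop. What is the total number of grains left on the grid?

[0] 1 0 3 0 0
3 1 3 1 1
3 2 3 2 3
0 1 0 0 1
1 1 0 1 1
2 2 3 1 3
[1] 1 1 0 1 0
3 2 1 2 1
3 3 1 3 3
0 1 1 0 1
1 1 0 1 1
2 2 3 1 3
[2] 1 1 0 1 0
3 2 1 2 1
3 3 2 3 3
0 1 1 0 1
1 1 0 1 1
2 2 3 1 3
[3] 1 1 0 1 0
3 2 1 2 1
3 3 3 3 3
0 1 1 0 1
1 1 0 1 1
2 2 3 1 3
[4] 2 2 0 1 0
1 0 3 3 2
1 2 2 1 0
1 2 2 1 2
1 1 0 1 1
2 2 3 1 3
[5] 2 2 0 1 0
1 0 3 3 2
1 2 3 1 0
1 2 2 1 2
1 1 0 1 1
2 2 3 1 3
[6] 2 2 1 2 0
1 1 1 0 3
1 3 1 3 0
1 2 3 1 2
1 1 0 1 1
2 2 3 1 3
[7] 2 2 1 2 0
1 1 1 0 3
1 3 2 3 0
1 2 3 1 2
1 1 0 1 1
2 2 3 1 3
[8] 2 2 1 2 0
1 1 1 0 3
1 3 3 3 0
1 2 3 1 2
1 1 0 1 1
2 2 3 1 3
[9] 2 2 1 2 0
1 2 2 1 3
2 1 3 0 1
2 0 1 3 2
1 2 1 1 1
2 2 3 1 3
[10] 2 2 1 2 0
1 2 3 1 3
2 2 0 1 1
2 0 2 3 2
1 2 1 1 1
2 2 3 1 3
[11] 2 2 1 2 0
1 2 3 1 3
2 2 1 1 1
2 0 2 3 2
1 2 1 1 1
2 2 3 1 3

50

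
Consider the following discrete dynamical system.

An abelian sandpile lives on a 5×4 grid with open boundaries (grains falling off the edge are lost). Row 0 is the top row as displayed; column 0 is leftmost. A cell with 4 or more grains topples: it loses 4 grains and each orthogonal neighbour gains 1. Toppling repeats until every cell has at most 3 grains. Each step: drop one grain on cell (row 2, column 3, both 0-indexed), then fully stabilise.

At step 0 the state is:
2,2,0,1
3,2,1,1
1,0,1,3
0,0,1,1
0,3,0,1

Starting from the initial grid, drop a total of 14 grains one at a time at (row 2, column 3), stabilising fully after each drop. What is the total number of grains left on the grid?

30

step 0: 2,2,0,1
3,2,1,1
1,0,1,3
0,0,1,1
0,3,0,1
step 1: 2,2,0,1
3,2,1,2
1,0,2,0
0,0,1,2
0,3,0,1
step 2: 2,2,0,1
3,2,1,2
1,0,2,1
0,0,1,2
0,3,0,1
step 3: 2,2,0,1
3,2,1,2
1,0,2,2
0,0,1,2
0,3,0,1
step 4: 2,2,0,1
3,2,1,2
1,0,2,3
0,0,1,2
0,3,0,1
step 5: 2,2,0,1
3,2,1,3
1,0,3,0
0,0,1,3
0,3,0,1
step 6: 2,2,0,1
3,2,1,3
1,0,3,1
0,0,1,3
0,3,0,1
step 7: 2,2,0,1
3,2,1,3
1,0,3,2
0,0,1,3
0,3,0,1
step 8: 2,2,0,1
3,2,1,3
1,0,3,3
0,0,1,3
0,3,0,1
step 9: 2,2,0,2
3,2,3,0
1,1,0,3
0,0,3,0
0,3,0,2
step 10: 2,2,0,2
3,2,3,1
1,1,1,0
0,0,3,1
0,3,0,2
step 11: 2,2,0,2
3,2,3,1
1,1,1,1
0,0,3,1
0,3,0,2
step 12: 2,2,0,2
3,2,3,1
1,1,1,2
0,0,3,1
0,3,0,2
step 13: 2,2,0,2
3,2,3,1
1,1,1,3
0,0,3,1
0,3,0,2
step 14: 2,2,0,2
3,2,3,2
1,1,2,0
0,0,3,2
0,3,0,2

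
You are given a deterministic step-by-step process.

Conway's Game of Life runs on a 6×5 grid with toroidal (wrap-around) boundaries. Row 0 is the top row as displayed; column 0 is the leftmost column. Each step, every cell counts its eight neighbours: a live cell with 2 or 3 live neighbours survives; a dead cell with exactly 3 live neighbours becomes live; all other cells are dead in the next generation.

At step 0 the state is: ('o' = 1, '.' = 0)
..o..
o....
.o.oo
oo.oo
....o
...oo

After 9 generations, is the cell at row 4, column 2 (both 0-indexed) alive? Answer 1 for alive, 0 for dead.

1

0) ..o..
o....
.o.oo
oo.oo
....o
...oo
1) ...oo
ooooo
.o.o.
.o...
..o..
...oo
2) .o...
.o...
...o.
.o...
..oo.
..o.o
3) ooo..
..o..
..o..
...o.
.ooo.
.oo..
4) o..o.
..oo.
..oo.
.o.o.
.o.o.
.....
5) ..ooo
.o...
.o..o
.o.oo
.....
..o.o
6) ooo.o
.o..o
.o.oo
..ooo
o.o.o
..o.o
7) ..o.o
.....
.o...
.....
o.o..
..o..
8) ...o.
.....
.....
.o...
.o...
..o..
9) .....
.....
.....
.....
.oo..
..o..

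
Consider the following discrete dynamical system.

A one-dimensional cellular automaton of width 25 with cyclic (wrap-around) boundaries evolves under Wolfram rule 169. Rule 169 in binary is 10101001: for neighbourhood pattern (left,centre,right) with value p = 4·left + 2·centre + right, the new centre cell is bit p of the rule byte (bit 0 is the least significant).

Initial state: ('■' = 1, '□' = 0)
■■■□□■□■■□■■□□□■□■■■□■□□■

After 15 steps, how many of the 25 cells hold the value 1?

step 0: ■■■□□■□■■□■■□□□■□■■■□■□□■
step 1: ■■□□□□■■□■■□□■□□■■■□■□□□■
step 2: ■□□■■□■□■■□□□□□□■■□■□□■□■
step 3: □□□■□■□■■□□■■■■□■□■□□□□■■
step 4: □■□□■□■■□□□■■■□■□■□□■■□■□
step 5: □□□□□■■□□■□■■□■□■□□□■□■□□
step 6: ■■■■□■□□□□■■□■□■□□■□□■□□■
step 7: ■■■□■□□■■□■□■□■□□□□□□□□□■
step 8: ■■□■□□□■□■□■□■□□■■■■■■■□■
step 9: ■□■□□■□□■□■□■□□□■■■■■■□■■
step 10: □■□□□□□□□■□■□□■□■■■■■□■■■
step 11: ■□□■■■■■□□■□□□□■■■■■□■■■□
step 12: □□□■■■■□□□□□■■□■■■■□■■■□■
step 13: □■□■■■□□■■■□■□■■■■□■■■□■□
step 14: □□■■■□□□■■□■□■■■■□■■■□■□□
step 15: ■□■■□□■□■□■□■■■■□■■■□■□□■

15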